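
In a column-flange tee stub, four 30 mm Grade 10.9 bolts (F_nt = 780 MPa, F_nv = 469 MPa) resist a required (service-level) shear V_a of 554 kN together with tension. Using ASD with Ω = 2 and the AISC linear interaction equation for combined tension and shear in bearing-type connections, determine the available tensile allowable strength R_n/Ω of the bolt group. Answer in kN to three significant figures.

512 kN

A_b = π·30²/4 = 706.9 mm²; f_rv = 554 × 1000 / (4 × 706.9) = 195.9 MPa.
F'_nt = 1.3 F_nt − (Ω F_nt / F_nv) f_rv = 1.3·780 − (2·780/469)·195.9 = 362.3 MPa, capped at F_nt → F'_nt = 362.3 MPa.
R_n = F'_nt · A_b · n = 362.3 × 706.9 × 4 / 1000 = 1024 kN.
Allowable strength R_n/Ω = 1024 / 2 = 512 kN.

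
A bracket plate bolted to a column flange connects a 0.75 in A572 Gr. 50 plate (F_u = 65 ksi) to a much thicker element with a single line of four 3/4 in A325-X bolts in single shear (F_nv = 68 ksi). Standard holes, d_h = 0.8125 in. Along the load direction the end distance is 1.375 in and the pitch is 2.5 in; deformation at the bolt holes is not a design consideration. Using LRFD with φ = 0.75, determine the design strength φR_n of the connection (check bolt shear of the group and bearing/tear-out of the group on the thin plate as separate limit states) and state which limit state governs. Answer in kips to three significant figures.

90.1 kips (bolt shear governs)

Bolt shear: A_b = π·0.75²/4 = 0.4418 in²; R_n = 68 × 0.4418 × 4 × 1 = 120.2 kips → 0.75 × 120.2 = 90.1 kips.
Bearing (1.5 l_c t F_u ≤ 3.0 d t F_u): upper limit = 3.0·0.75·0.75·65 = 109.7 kips.
  Edge l_c = 1.375 − 0.8125/2 = 0.9688 → r_n = 70.84 kips; interior l_c = 2.5 − 0.8125 = 1.688 → r_n = 109.7 kips.
  R_n,bearing = 1·70.84 + 3·109.7 = 399.9 kips → 0.75 × 399.9 = 300 kips.
Bolt shear governs: 90.1 kips.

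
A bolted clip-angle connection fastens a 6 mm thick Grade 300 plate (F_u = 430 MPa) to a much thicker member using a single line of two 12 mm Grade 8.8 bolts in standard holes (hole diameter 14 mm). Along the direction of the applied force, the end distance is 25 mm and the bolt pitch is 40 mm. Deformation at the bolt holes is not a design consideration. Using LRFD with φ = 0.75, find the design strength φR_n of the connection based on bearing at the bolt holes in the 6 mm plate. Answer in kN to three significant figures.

Per bolt r_n = 1.5 l_c t F_u ≤ 3.0 d t F_u; upper limit = 3.0 × 12 × 6 × 430 / 1000 = 92.88 kN.
Edge bolt: l_c = 25 − 14/2 = 18 mm → 1.5 × 18 × 6 × 430 / 1000 = 69.66 → r_n = 69.66 kN.
Interior bolts: l_c = 40 − 14 = 26 mm → 1.5 × 26 × 6 × 430 / 1000 = 100.6 → r_n = 92.88 kN.
R_n = 1 × 69.66 + 1 × 92.88 = 162.5 kN.
Design strength φR_n = 0.75 × 162.5 = 122 kN.

122 kN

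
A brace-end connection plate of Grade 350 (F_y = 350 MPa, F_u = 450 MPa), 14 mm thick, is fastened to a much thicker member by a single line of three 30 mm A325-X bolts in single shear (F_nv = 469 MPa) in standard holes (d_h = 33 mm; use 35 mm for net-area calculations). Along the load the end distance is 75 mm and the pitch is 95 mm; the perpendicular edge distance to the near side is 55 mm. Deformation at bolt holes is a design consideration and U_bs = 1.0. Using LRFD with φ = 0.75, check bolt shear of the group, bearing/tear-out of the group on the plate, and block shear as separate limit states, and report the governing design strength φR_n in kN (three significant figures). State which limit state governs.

Bolt shear: A_b = π·30²/4 = 706.9 mm²; R_n = 469 × 706.9 × 3 × 1 / 1000 = 994.5 kN → 0.75 × 994.5 = 746 kN.
Bearing: edge l_c = 58.5, r_n = 442.3 kN; interior l_c = 62, r_n = 453.6 kN; R_n = 442.3 + 2·453.6 = 1349 kN → 1010 kN.
Block shear: A_gv = 3710, A_nv = 2485, A_nt = 525 mm²; R_n = min(0.6F_uA_nv, 0.6F_yA_gv) + U_bs·F_u·A_nt = 907.2 kN → 680 kN.
Block shear governs: 680 kN.

680 kN (block shear governs)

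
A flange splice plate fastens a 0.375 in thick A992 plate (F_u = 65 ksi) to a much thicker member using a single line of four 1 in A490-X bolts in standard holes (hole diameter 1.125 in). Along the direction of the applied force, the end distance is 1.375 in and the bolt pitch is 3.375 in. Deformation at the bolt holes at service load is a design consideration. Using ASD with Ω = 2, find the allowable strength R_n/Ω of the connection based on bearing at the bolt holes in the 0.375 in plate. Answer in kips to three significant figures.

Per bolt r_n = 1.2 l_c t F_u ≤ 2.4 d t F_u; upper limit = 2.4 × 1 × 0.375 × 65 = 58.5 kips.
Edge bolt: l_c = 1.375 − 1.125/2 = 0.8125 in → 1.2 × 0.8125 × 0.375 × 65 = 23.77 → r_n = 23.77 kips.
Interior bolts: l_c = 3.375 − 1.125 = 2.25 in → 1.2 × 2.25 × 0.375 × 65 = 65.81 → r_n = 58.5 kips.
R_n = 1 × 23.77 + 3 × 58.5 = 199.3 kips.
Allowable strength R_n/Ω = 199.3 / 2 = 99.6 kips.

99.6 kips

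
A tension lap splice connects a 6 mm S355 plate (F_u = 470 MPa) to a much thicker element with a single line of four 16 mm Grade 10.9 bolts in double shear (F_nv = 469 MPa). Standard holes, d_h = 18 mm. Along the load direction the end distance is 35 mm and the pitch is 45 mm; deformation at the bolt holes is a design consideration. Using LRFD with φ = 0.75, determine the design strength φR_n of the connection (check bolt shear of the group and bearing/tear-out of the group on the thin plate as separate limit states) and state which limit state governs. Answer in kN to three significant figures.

Bolt shear: A_b = π·16²/4 = 201.1 mm²; R_n = 469 × 201.1 × 4 × 2 / 1000 = 754.4 kN → 0.75 × 754.4 = 566 kN.
Bearing (1.2 l_c t F_u ≤ 2.4 d t F_u): upper limit = 2.4·16·6·470 / 1000 = 108.3 kN.
  Edge l_c = 35 − 18/2 = 26 → r_n = 87.98 kN; interior l_c = 45 − 18 = 27 → r_n = 91.37 kN.
  R_n,bearing = 1·87.98 + 3·91.37 = 362.1 kN → 0.75 × 362.1 = 272 kN.
Bearing governs: 272 kN.

272 kN (bearing governs)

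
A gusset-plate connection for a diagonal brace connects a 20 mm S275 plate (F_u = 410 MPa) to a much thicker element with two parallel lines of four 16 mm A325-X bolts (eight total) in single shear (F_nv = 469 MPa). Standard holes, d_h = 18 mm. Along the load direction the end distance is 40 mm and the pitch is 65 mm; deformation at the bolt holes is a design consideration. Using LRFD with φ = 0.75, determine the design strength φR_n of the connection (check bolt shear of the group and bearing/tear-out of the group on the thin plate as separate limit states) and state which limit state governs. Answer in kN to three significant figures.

Bolt shear: A_b = π·16²/4 = 201.1 mm²; R_n = 469 × 201.1 × 8 × 1 / 1000 = 754.4 kN → 0.75 × 754.4 = 566 kN.
Bearing (1.2 l_c t F_u ≤ 2.4 d t F_u): upper limit = 2.4·16·20·410 / 1000 = 314.9 kN.
  Edge l_c = 40 − 18/2 = 31 → r_n = 305 kN; interior l_c = 65 − 18 = 47 → r_n = 314.9 kN.
  R_n,bearing = 2·305 + 6·314.9 = 2499 kN → 0.75 × 2499 = 1870 kN.
Bolt shear governs: 566 kN.

566 kN (bolt shear governs)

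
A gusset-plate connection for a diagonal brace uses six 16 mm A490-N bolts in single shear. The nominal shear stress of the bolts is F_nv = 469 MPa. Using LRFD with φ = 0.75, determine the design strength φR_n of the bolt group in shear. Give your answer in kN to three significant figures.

A_b = π × 16² / 4 = 201.1 mm².
R_n = F_nv · A_b · n · n_s = 469 × 201.1 × 6 × 1 / 1000 = 565.8 kN.
Design strength φR_n = 0.75 × 565.8 = 424 kN.

424 kN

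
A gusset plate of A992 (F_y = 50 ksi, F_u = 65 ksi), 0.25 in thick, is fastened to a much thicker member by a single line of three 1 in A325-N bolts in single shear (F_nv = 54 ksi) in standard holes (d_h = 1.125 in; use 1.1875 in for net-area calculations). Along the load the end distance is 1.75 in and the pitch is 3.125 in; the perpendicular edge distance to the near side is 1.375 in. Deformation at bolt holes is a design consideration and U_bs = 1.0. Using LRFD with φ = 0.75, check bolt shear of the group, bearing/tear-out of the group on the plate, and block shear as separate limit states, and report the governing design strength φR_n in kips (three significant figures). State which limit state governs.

46.3 kips (block shear governs)

Bolt shear: A_b = π·1²/4 = 0.7854 in²; R_n = 54 × 0.7854 × 3 × 1 = 127.2 kips → 0.75 × 127.2 = 95.4 kips.
Bearing: edge l_c = 1.188, r_n = 23.16 kips; interior l_c = 2, r_n = 39 kips; R_n = 23.16 + 2·39 = 101.2 kips → 75.9 kips.
Block shear: A_gv = 2, A_nv = 1.258, A_nt = 0.1953 in²; R_n = min(0.6F_uA_nv, 0.6F_yA_gv) + U_bs·F_u·A_nt = 61.75 kips → 46.3 kips.
Block shear governs: 46.3 kips.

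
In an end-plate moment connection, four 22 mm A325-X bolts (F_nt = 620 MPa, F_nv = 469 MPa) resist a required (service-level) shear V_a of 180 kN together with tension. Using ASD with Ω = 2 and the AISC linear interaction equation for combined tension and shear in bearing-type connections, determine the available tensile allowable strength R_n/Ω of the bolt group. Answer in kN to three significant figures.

375 kN

A_b = π·22²/4 = 380.1 mm²; f_rv = 180 × 1000 / (4 × 380.1) = 118.4 MPa.
F'_nt = 1.3 F_nt − (Ω F_nt / F_nv) f_rv = 1.3·620 − (2·620/469)·118.4 = 493 MPa, capped at F_nt → F'_nt = 493 MPa.
R_n = F'_nt · A_b · n = 493 × 380.1 × 4 / 1000 = 749.6 kN.
Allowable strength R_n/Ω = 749.6 / 2 = 375 kN.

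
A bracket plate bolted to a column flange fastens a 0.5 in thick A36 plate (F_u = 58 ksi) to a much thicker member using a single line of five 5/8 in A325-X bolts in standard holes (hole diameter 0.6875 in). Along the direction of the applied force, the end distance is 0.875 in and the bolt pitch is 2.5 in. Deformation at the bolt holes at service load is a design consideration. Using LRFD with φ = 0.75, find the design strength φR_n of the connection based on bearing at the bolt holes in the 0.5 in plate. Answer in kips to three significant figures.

144 kips

Per bolt r_n = 1.2 l_c t F_u ≤ 2.4 d t F_u; upper limit = 2.4 × 0.625 × 0.5 × 58 = 43.5 kips.
Edge bolt: l_c = 0.875 − 0.6875/2 = 0.5312 in → 1.2 × 0.5312 × 0.5 × 58 = 18.49 → r_n = 18.49 kips.
Interior bolts: l_c = 2.5 − 0.6875 = 1.812 in → 1.2 × 1.812 × 0.5 × 58 = 63.07 → r_n = 43.5 kips.
R_n = 1 × 18.49 + 4 × 43.5 = 192.5 kips.
Design strength φR_n = 0.75 × 192.5 = 144 kips.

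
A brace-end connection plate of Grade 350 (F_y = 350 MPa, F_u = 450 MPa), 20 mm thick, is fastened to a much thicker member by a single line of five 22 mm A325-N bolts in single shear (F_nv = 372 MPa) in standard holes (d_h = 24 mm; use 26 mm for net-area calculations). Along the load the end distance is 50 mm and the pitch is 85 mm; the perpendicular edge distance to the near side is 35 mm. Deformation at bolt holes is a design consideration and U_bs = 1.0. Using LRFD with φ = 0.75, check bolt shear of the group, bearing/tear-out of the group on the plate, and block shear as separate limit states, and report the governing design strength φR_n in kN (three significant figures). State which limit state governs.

Bolt shear: A_b = π·22²/4 = 380.1 mm²; R_n = 372 × 380.1 × 5 × 1 / 1000 = 707 kN → 0.75 × 707 = 530 kN.
Bearing: edge l_c = 38, r_n = 410.4 kN; interior l_c = 61, r_n = 475.2 kN; R_n = 410.4 + 4·475.2 = 2311 kN → 1730 kN.
Block shear: A_gv = 7800, A_nv = 5460, A_nt = 440 mm²; R_n = min(0.6F_uA_nv, 0.6F_yA_gv) + U_bs·F_u·A_nt = 1672 kN → 1250 kN.
Bolt shear governs: 530 kN.

530 kN (bolt shear governs)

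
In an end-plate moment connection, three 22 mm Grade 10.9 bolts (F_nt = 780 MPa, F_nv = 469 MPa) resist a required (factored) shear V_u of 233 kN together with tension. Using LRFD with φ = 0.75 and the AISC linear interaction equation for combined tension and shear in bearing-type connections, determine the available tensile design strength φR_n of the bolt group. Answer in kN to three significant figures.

A_b = π·22²/4 = 380.1 mm²; f_rv = 233 × 1000 / (3 × 380.1) = 204.3 MPa.
F'_nt = 1.3 F_nt − (F_nt / φF_nv) f_rv = 1.3·780 − (780/(0.75·469))·204.3 = 560.9 MPa, capped at F_nt → F'_nt = 560.9 MPa.
R_n = F'_nt · A_b · n = 560.9 × 380.1 × 3 / 1000 = 639.7 kN.
Design strength φR_n = 0.75 × 639.7 = 480 kN.

480 kN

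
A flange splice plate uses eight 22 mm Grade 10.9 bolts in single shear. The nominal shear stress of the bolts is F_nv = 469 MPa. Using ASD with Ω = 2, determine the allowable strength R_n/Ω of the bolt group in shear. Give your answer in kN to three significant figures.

713 kN

A_b = π × 22² / 4 = 380.1 mm².
R_n = F_nv · A_b · n · n_s = 469 × 380.1 × 8 × 1 / 1000 = 1426 kN.
Allowable strength R_n/Ω = 1426 / 2 = 713 kN.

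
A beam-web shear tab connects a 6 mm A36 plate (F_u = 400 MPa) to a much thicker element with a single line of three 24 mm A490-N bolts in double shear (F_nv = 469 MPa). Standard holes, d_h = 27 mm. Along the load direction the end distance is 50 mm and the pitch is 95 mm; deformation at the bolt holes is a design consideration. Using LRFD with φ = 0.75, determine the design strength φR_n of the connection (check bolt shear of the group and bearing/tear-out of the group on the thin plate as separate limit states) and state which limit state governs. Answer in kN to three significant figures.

286 kN (bearing governs)

Bolt shear: A_b = π·24²/4 = 452.4 mm²; R_n = 469 × 452.4 × 3 × 2 / 1000 = 1273 kN → 0.75 × 1273 = 955 kN.
Bearing (1.2 l_c t F_u ≤ 2.4 d t F_u): upper limit = 2.4·24·6·400 / 1000 = 138.2 kN.
  Edge l_c = 50 − 27/2 = 36.5 → r_n = 105.1 kN; interior l_c = 95 − 27 = 68 → r_n = 138.2 kN.
  R_n,bearing = 1·105.1 + 2·138.2 = 381.6 kN → 0.75 × 381.6 = 286 kN.
Bearing governs: 286 kN.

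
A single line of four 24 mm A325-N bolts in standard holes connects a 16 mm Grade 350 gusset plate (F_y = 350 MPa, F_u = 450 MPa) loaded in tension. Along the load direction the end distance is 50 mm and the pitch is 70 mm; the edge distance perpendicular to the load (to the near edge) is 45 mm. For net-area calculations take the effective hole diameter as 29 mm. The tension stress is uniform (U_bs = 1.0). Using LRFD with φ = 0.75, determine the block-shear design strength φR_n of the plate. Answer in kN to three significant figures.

Shear plane L_v = 50 + 3·70 = 260 mm; A_gv = 260 × 16 = 4160 mm².
A_nv = (260 − 3.5·29) × 16 = 2536 mm².
A_nt = (45 − 0.5·29) × 16 = 488 mm².
0.6 F_u A_nv = 684.7 kN; 0.6 F_y A_gv = 873.6 kN → shear rupture governs the shear term.
R_n = 684.7 + 1.0 × 450 × 488 / 1000 = 904.3 kN.
Design strength φR_n = 0.75 × 904.3 = 678 kN.

678 kN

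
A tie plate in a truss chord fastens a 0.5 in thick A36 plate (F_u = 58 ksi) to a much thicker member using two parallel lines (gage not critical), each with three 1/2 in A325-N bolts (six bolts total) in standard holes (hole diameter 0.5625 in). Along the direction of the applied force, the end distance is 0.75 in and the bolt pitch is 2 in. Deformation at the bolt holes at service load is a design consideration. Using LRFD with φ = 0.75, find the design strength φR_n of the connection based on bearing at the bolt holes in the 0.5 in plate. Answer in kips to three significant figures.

129 kips

Per bolt r_n = 1.2 l_c t F_u ≤ 2.4 d t F_u; upper limit = 2.4 × 0.5 × 0.5 × 58 = 34.8 kips.
Edge bolt: l_c = 0.75 − 0.5625/2 = 0.4688 in → 1.2 × 0.4688 × 0.5 × 58 = 16.31 → r_n = 16.31 kips.
Interior bolts: l_c = 2 − 0.5625 = 1.438 in → 1.2 × 1.438 × 0.5 × 58 = 50.02 → r_n = 34.8 kips.
R_n = 2 × 16.31 + 4 × 34.8 = 171.8 kips.
Design strength φR_n = 0.75 × 171.8 = 129 kips.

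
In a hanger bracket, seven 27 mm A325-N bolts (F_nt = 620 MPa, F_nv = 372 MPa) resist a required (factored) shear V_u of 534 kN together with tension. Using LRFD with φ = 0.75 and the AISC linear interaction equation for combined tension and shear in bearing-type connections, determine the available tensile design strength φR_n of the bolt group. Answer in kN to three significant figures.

1530 kN

A_b = π·27²/4 = 572.6 mm²; f_rv = 534 × 1000 / (7 × 572.6) = 133.2 MPa.
F'_nt = 1.3 F_nt − (F_nt / φF_nv) f_rv = 1.3·620 − (620/(0.75·372))·133.2 = 509.9 MPa, capped at F_nt → F'_nt = 509.9 MPa.
R_n = F'_nt · A_b · n = 509.9 × 572.6 × 7 / 1000 = 2044 kN.
Design strength φR_n = 0.75 × 2044 = 1530 kN.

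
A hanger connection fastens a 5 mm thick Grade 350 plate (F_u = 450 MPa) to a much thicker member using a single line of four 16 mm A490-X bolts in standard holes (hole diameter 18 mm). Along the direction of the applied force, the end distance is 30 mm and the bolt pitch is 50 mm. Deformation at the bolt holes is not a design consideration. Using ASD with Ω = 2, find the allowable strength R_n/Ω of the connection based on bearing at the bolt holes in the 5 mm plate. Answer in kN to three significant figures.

Per bolt r_n = 1.5 l_c t F_u ≤ 3.0 d t F_u; upper limit = 3.0 × 16 × 5 × 450 / 1000 = 108 kN.
Edge bolt: l_c = 30 − 18/2 = 21 mm → 1.5 × 21 × 5 × 450 / 1000 = 70.88 → r_n = 70.88 kN.
Interior bolts: l_c = 50 − 18 = 32 mm → 1.5 × 32 × 5 × 450 / 1000 = 108 → r_n = 108 kN.
R_n = 1 × 70.88 + 3 × 108 = 394.9 kN.
Allowable strength R_n/Ω = 394.9 / 2 = 197 kN.

197 kN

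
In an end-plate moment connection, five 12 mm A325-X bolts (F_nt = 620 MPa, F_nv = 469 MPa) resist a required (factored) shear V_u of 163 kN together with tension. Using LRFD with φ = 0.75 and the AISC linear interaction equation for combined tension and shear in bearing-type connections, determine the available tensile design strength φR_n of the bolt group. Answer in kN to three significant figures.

126 kN

A_b = π·12²/4 = 113.1 mm²; f_rv = 163 × 1000 / (5 × 113.1) = 288.2 MPa.
F'_nt = 1.3 F_nt − (F_nt / φF_nv) f_rv = 1.3·620 − (620/(0.75·469))·288.2 = 297.9 MPa, capped at F_nt → F'_nt = 297.9 MPa.
R_n = F'_nt · A_b · n = 297.9 × 113.1 × 5 / 1000 = 168.5 kN.
Design strength φR_n = 0.75 × 168.5 = 126 kN.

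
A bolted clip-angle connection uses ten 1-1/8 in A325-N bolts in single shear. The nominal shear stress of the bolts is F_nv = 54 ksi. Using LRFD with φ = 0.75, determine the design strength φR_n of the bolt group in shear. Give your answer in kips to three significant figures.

A_b = π × 1.125² / 4 = 0.994 in².
R_n = F_nv · A_b · n · n_s = 54 × 0.994 × 10 × 1 = 536.8 kips.
Design strength φR_n = 0.75 × 536.8 = 403 kips.

403 kips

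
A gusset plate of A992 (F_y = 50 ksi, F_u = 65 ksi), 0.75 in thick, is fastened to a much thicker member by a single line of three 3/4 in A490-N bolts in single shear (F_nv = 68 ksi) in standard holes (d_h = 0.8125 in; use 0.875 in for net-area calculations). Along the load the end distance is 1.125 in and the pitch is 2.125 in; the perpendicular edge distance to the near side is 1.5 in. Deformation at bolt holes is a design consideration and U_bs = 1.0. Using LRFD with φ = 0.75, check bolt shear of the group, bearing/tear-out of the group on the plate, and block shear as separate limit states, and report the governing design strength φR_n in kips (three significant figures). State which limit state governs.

67.6 kips (bolt shear governs)

Bolt shear: A_b = π·0.75²/4 = 0.4418 in²; R_n = 68 × 0.4418 × 3 × 1 = 90.12 kips → 0.75 × 90.12 = 67.6 kips.
Bearing: edge l_c = 0.7188, r_n = 42.05 kips; interior l_c = 1.312, r_n = 76.78 kips; R_n = 42.05 + 2·76.78 = 195.6 kips → 147 kips.
Block shear: A_gv = 4.031, A_nv = 2.391, A_nt = 0.7969 in²; R_n = min(0.6F_uA_nv, 0.6F_yA_gv) + U_bs·F_u·A_nt = 145 kips → 109 kips.
Bolt shear governs: 67.6 kips.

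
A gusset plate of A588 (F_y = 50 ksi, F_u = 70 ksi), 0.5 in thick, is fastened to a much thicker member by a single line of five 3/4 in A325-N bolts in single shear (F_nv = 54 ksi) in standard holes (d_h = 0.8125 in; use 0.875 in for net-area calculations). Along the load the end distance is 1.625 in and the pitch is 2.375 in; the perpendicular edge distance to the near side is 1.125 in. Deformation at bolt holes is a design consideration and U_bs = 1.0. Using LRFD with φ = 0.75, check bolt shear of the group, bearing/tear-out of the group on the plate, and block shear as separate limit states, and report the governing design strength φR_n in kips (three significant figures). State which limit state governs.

Bolt shear: A_b = π·0.75²/4 = 0.4418 in²; R_n = 54 × 0.4418 × 5 × 1 = 119.3 kips → 0.75 × 119.3 = 89.5 kips.
Bearing: edge l_c = 1.219, r_n = 51.19 kips; interior l_c = 1.562, r_n = 63 kips; R_n = 51.19 + 4·63 = 303.2 kips → 227 kips.
Block shear: A_gv = 5.562, A_nv = 3.594, A_nt = 0.3438 in²; R_n = min(0.6F_uA_nv, 0.6F_yA_gv) + U_bs·F_u·A_nt = 175 kips → 131 kips.
Bolt shear governs: 89.5 kips.

89.5 kips (bolt shear governs)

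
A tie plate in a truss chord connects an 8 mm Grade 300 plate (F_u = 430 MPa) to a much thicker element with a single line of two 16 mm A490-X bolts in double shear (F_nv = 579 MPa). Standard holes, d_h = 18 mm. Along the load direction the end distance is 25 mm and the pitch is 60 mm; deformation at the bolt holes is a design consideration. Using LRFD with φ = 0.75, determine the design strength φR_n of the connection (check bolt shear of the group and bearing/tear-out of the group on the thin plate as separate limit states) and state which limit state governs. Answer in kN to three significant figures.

149 kN (bearing governs)

Bolt shear: A_b = π·16²/4 = 201.1 mm²; R_n = 579 × 201.1 × 2 × 2 / 1000 = 465.7 kN → 0.75 × 465.7 = 349 kN.
Bearing (1.2 l_c t F_u ≤ 2.4 d t F_u): upper limit = 2.4·16·8·430 / 1000 = 132.1 kN.
  Edge l_c = 25 − 18/2 = 16 → r_n = 66.05 kN; interior l_c = 60 − 18 = 42 → r_n = 132.1 kN.
  R_n,bearing = 1·66.05 + 1·132.1 = 198.1 kN → 0.75 × 198.1 = 149 kN.
Bearing governs: 149 kN.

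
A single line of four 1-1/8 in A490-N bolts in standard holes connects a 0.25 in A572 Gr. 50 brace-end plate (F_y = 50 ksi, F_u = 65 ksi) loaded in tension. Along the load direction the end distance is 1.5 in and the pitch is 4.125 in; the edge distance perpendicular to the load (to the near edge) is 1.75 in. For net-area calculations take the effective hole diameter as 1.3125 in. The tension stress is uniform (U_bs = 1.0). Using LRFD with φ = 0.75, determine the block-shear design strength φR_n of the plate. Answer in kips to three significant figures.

Shear plane L_v = 1.5 + 3·4.125 = 13.88 in; A_gv = 13.88 × 0.25 = 3.469 in².
A_nv = (13.88 − 3.5·1.3125) × 0.25 = 2.32 in².
A_nt = (1.75 − 0.5·1.3125) × 0.25 = 0.2734 in².
0.6 F_u A_nv = 90.49 kips; 0.6 F_y A_gv = 104.1 kips → shear rupture governs the shear term.
R_n = 90.49 + 1.0 × 65 × 0.2734 = 108.3 kips.
Design strength φR_n = 0.75 × 108.3 = 81.2 kips.

81.2 kips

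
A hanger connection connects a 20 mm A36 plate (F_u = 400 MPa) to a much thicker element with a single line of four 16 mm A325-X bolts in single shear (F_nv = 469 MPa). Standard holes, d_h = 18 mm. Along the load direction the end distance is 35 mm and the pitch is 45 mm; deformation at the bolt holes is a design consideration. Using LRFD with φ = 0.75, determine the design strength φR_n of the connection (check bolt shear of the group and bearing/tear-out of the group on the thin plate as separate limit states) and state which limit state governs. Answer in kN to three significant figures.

Bolt shear: A_b = π·16²/4 = 201.1 mm²; R_n = 469 × 201.1 × 4 × 1 / 1000 = 377.2 kN → 0.75 × 377.2 = 283 kN.
Bearing (1.2 l_c t F_u ≤ 2.4 d t F_u): upper limit = 2.4·16·20·400 / 1000 = 307.2 kN.
  Edge l_c = 35 − 18/2 = 26 → r_n = 249.6 kN; interior l_c = 45 − 18 = 27 → r_n = 259.2 kN.
  R_n,bearing = 1·249.6 + 3·259.2 = 1027 kN → 0.75 × 1027 = 770 kN.
Bolt shear governs: 283 kN.

283 kN (bolt shear governs)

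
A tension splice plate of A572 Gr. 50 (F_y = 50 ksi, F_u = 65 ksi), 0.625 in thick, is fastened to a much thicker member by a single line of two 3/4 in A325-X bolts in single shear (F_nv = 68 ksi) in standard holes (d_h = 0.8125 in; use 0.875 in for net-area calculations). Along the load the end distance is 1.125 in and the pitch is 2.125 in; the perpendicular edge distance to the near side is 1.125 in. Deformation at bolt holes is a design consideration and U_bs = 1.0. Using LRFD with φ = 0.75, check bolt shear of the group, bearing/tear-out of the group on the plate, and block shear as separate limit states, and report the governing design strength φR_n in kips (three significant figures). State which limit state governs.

Bolt shear: A_b = π·0.75²/4 = 0.4418 in²; R_n = 68 × 0.4418 × 2 × 1 = 60.08 kips → 0.75 × 60.08 = 45.1 kips.
Bearing: edge l_c = 0.7188, r_n = 35.04 kips; interior l_c = 1.312, r_n = 63.98 kips; R_n = 35.04 + 1·63.98 = 99.02 kips → 74.3 kips.
Block shear: A_gv = 2.031, A_nv = 1.211, A_nt = 0.4297 in²; R_n = min(0.6F_uA_nv, 0.6F_yA_gv) + U_bs·F_u·A_nt = 75.16 kips → 56.4 kips.
Bolt shear governs: 45.1 kips.

45.1 kips (bolt shear governs)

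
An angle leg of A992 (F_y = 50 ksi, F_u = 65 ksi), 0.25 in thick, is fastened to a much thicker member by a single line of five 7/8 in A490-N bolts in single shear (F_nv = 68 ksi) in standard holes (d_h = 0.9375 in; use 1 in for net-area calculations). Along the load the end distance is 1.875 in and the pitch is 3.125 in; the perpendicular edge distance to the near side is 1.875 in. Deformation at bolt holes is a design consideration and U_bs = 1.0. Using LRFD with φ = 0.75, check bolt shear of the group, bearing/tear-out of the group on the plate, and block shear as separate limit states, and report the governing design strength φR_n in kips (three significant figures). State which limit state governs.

Bolt shear: A_b = π·0.875²/4 = 0.6013 in²; R_n = 68 × 0.6013 × 5 × 1 = 204.4 kips → 0.75 × 204.4 = 153 kips.
Bearing: edge l_c = 1.406, r_n = 27.42 kips; interior l_c = 2.188, r_n = 34.12 kips; R_n = 27.42 + 4·34.12 = 163.9 kips → 123 kips.
Block shear: A_gv = 3.594, A_nv = 2.469, A_nt = 0.3438 in²; R_n = min(0.6F_uA_nv, 0.6F_yA_gv) + U_bs·F_u·A_nt = 118.6 kips → 89 kips.
Block shear governs: 89 kips.

89 kips (block shear governs)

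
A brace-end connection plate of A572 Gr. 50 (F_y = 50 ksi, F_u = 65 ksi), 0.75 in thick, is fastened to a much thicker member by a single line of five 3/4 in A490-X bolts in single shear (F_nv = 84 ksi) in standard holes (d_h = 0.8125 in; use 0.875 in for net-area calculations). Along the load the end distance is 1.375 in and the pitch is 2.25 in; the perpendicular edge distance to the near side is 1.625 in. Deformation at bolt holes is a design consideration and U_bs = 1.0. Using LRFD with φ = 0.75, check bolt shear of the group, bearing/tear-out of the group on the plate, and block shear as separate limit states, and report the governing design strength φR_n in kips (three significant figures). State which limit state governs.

Bolt shear: A_b = π·0.75²/4 = 0.4418 in²; R_n = 84 × 0.4418 × 5 × 1 = 185.6 kips → 0.75 × 185.6 = 139 kips.
Bearing: edge l_c = 0.9688, r_n = 56.67 kips; interior l_c = 1.438, r_n = 84.09 kips; R_n = 56.67 + 4·84.09 = 393 kips → 295 kips.
Block shear: A_gv = 7.781, A_nv = 4.828, A_nt = 0.8906 in²; R_n = min(0.6F_uA_nv, 0.6F_yA_gv) + U_bs·F_u·A_nt = 246.2 kips → 185 kips.
Bolt shear governs: 139 kips.

139 kips (bolt shear governs)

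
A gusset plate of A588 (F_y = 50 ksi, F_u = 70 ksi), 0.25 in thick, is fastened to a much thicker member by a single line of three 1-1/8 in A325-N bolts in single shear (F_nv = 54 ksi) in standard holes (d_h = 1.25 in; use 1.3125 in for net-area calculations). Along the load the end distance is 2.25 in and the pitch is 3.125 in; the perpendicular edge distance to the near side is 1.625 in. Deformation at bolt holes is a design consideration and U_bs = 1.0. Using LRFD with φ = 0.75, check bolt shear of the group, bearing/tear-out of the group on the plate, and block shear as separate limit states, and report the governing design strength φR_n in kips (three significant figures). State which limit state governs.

53.8 kips (block shear governs)

Bolt shear: A_b = π·1.125²/4 = 0.994 in²; R_n = 54 × 0.994 × 3 × 1 = 161 kips → 0.75 × 161 = 121 kips.
Bearing: edge l_c = 1.625, r_n = 34.12 kips; interior l_c = 1.875, r_n = 39.38 kips; R_n = 34.12 + 2·39.38 = 112.9 kips → 84.7 kips.
Block shear: A_gv = 2.125, A_nv = 1.305, A_nt = 0.2422 in²; R_n = min(0.6F_uA_nv, 0.6F_yA_gv) + U_bs·F_u·A_nt = 71.75 kips → 53.8 kips.
Block shear governs: 53.8 kips.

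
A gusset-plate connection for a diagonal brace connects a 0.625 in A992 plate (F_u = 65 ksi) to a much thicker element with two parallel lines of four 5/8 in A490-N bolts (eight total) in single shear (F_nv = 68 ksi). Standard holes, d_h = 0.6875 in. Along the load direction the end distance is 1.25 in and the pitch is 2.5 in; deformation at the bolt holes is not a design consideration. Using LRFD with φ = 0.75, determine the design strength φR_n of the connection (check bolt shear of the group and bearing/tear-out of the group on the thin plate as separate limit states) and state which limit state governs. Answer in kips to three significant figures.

125 kips (bolt shear governs)

Bolt shear: A_b = π·0.625²/4 = 0.3068 in²; R_n = 68 × 0.3068 × 8 × 1 = 166.9 kips → 0.75 × 166.9 = 125 kips.
Bearing (1.5 l_c t F_u ≤ 3.0 d t F_u): upper limit = 3.0·0.625·0.625·65 = 76.17 kips.
  Edge l_c = 1.25 − 0.6875/2 = 0.9062 → r_n = 55.22 kips; interior l_c = 2.5 − 0.6875 = 1.812 → r_n = 76.17 kips.
  R_n,bearing = 2·55.22 + 6·76.17 = 567.5 kips → 0.75 × 567.5 = 426 kips.
Bolt shear governs: 125 kips.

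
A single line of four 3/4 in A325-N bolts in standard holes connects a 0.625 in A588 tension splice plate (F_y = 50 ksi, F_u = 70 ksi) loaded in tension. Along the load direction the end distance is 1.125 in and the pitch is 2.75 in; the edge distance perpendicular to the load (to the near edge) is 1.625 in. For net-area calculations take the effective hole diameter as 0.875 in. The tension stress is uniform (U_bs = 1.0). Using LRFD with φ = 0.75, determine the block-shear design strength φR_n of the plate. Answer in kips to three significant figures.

163 kips

Shear plane L_v = 1.125 + 3·2.75 = 9.375 in; A_gv = 9.375 × 0.625 = 5.859 in².
A_nv = (9.375 − 3.5·0.875) × 0.625 = 3.945 in².
A_nt = (1.625 − 0.5·0.875) × 0.625 = 0.7422 in².
0.6 F_u A_nv = 165.7 kips; 0.6 F_y A_gv = 175.8 kips → shear rupture governs the shear term.
R_n = 165.7 + 1.0 × 70 × 0.7422 = 217.7 kips.
Design strength φR_n = 0.75 × 217.7 = 163 kips.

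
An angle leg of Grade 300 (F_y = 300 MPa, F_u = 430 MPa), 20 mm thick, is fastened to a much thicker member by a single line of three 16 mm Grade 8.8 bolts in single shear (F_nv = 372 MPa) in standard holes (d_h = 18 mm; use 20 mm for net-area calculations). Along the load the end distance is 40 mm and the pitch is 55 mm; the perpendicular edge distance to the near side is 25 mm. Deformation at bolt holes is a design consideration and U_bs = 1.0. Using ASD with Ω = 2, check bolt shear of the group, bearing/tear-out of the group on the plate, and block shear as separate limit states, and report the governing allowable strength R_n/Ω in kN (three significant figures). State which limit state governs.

Bolt shear: A_b = π·16²/4 = 201.1 mm²; R_n = 372 × 201.1 × 3 × 1 / 1000 = 224.4 kN → 224.4 / 2 = 112 kN.
Bearing: edge l_c = 31, r_n = 319.9 kN; interior l_c = 37, r_n = 330.2 kN; R_n = 319.9 + 2·330.2 = 980.4 kN → 490 kN.
Block shear: A_gv = 3000, A_nv = 2000, A_nt = 300 mm²; R_n = min(0.6F_uA_nv, 0.6F_yA_gv) + U_bs·F_u·A_nt = 645 kN → 322 kN.
Bolt shear governs: 112 kN.

112 kN (bolt shear governs)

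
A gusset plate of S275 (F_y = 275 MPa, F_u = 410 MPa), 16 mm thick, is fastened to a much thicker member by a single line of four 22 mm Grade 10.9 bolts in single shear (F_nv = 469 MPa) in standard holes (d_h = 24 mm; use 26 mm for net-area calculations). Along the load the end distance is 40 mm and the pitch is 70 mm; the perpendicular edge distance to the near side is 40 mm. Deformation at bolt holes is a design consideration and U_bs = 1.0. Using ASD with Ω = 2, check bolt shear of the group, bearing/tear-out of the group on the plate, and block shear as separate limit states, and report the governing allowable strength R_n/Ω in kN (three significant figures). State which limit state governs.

357 kN (bolt shear governs)

Bolt shear: A_b = π·22²/4 = 380.1 mm²; R_n = 469 × 380.1 × 4 × 1 / 1000 = 713.1 kN → 713.1 / 2 = 357 kN.
Bearing: edge l_c = 28, r_n = 220.4 kN; interior l_c = 46, r_n = 346.4 kN; R_n = 220.4 + 3·346.4 = 1260 kN → 630 kN.
Block shear: A_gv = 4000, A_nv = 2544, A_nt = 432 mm²; R_n = min(0.6F_uA_nv, 0.6F_yA_gv) + U_bs·F_u·A_nt = 802.9 kN → 401 kN.
Bolt shear governs: 357 kN.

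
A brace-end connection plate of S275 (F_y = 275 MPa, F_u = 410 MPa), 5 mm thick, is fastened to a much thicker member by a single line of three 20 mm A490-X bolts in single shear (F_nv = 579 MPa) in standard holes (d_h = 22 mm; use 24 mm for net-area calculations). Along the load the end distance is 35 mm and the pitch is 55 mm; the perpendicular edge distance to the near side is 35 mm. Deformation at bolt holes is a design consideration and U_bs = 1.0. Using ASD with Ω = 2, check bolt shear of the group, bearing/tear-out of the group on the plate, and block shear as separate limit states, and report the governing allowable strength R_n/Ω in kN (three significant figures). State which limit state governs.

75.9 kN (block shear governs)

Bolt shear: A_b = π·20²/4 = 314.2 mm²; R_n = 579 × 314.2 × 3 × 1 / 1000 = 545.7 kN → 545.7 / 2 = 273 kN.
Bearing: edge l_c = 24, r_n = 59.04 kN; interior l_c = 33, r_n = 81.18 kN; R_n = 59.04 + 2·81.18 = 221.4 kN → 111 kN.
Block shear: A_gv = 725, A_nv = 425, A_nt = 115 mm²; R_n = min(0.6F_uA_nv, 0.6F_yA_gv) + U_bs·F_u·A_nt = 151.7 kN → 75.9 kN.
Block shear governs: 75.9 kN.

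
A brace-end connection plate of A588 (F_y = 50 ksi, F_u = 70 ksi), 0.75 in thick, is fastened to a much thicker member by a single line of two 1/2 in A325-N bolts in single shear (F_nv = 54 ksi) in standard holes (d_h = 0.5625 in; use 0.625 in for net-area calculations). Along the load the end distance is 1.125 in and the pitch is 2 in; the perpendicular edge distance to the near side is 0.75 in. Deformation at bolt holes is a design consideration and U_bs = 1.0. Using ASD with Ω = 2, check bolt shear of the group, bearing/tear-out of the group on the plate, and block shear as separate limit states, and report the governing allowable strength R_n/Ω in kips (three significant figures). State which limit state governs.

Bolt shear: A_b = π·0.5²/4 = 0.1963 in²; R_n = 54 × 0.1963 × 2 × 1 = 21.21 kips → 21.21 / 2 = 10.6 kips.
Bearing: edge l_c = 0.8438, r_n = 53.16 kips; interior l_c = 1.438, r_n = 63 kips; R_n = 53.16 + 1·63 = 116.2 kips → 58.1 kips.
Block shear: A_gv = 2.344, A_nv = 1.641, A_nt = 0.3281 in²; R_n = min(0.6F_uA_nv, 0.6F_yA_gv) + U_bs·F_u·A_nt = 91.88 kips → 45.9 kips.
Bolt shear governs: 10.6 kips.

10.6 kips (bolt shear governs)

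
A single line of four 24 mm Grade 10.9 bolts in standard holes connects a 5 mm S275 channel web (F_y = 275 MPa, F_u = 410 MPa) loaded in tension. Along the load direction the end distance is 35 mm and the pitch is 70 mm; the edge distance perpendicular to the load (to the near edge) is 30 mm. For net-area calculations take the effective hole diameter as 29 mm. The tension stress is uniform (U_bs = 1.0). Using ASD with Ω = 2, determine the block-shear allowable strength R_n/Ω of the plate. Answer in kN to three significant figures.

Shear plane L_v = 35 + 3·70 = 245 mm; A_gv = 245 × 5 = 1225 mm².
A_nv = (245 − 3.5·29) × 5 = 717.5 mm².
A_nt = (30 − 0.5·29) × 5 = 77.5 mm².
0.6 F_u A_nv = 176.5 kN; 0.6 F_y A_gv = 202.1 kN → shear rupture governs the shear term.
R_n = 176.5 + 1.0 × 410 × 77.5 / 1000 = 208.3 kN.
Allowable strength R_n/Ω = 208.3 / 2 = 104 kN.

104 kN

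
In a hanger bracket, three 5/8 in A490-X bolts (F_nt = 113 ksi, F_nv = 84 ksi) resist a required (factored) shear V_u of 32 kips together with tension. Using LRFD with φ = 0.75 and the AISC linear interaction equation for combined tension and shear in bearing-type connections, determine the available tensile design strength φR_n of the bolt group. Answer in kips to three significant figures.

A_b = π·0.625²/4 = 0.3068 in²; f_rv = 32 / (3 × 0.3068) = 34.77 ksi.
F'_nt = 1.3 F_nt − (F_nt / φF_nv) f_rv = 1.3·113 − (113/(0.75·84))·34.77 = 84.54 ksi, capped at F_nt → F'_nt = 84.54 ksi.
R_n = F'_nt · A_b · n = 84.54 × 0.3068 × 3 = 77.81 kips.
Design strength φR_n = 0.75 × 77.81 = 58.4 kips.

58.4 kips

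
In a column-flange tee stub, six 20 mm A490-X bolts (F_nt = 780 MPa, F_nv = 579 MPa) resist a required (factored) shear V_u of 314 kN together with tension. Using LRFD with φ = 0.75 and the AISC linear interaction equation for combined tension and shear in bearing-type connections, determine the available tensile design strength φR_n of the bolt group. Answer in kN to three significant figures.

A_b = π·20²/4 = 314.2 mm²; f_rv = 314 × 1000 / (6 × 314.2) = 166.6 MPa.
F'_nt = 1.3 F_nt − (F_nt / φF_nv) f_rv = 1.3·780 − (780/(0.75·579))·166.6 = 714.8 MPa, capped at F_nt → F'_nt = 714.8 MPa.
R_n = F'_nt · A_b · n = 714.8 × 314.2 × 6 / 1000 = 1347 kN.
Design strength φR_n = 0.75 × 1347 = 1010 kN.

1010 kN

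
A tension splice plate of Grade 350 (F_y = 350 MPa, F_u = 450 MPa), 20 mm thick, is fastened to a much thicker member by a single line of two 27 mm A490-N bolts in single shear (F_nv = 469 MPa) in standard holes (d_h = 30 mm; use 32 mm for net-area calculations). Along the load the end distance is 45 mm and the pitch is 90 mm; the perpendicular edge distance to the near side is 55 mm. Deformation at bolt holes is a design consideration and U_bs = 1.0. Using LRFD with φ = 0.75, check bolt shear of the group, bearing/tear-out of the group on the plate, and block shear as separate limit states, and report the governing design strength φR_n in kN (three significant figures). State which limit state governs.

Bolt shear: A_b = π·27²/4 = 572.6 mm²; R_n = 469 × 572.6 × 2 × 1 / 1000 = 537.1 kN → 0.75 × 537.1 = 403 kN.
Bearing: edge l_c = 30, r_n = 324 kN; interior l_c = 60, r_n = 583.2 kN; R_n = 324 + 1·583.2 = 907.2 kN → 680 kN.
Block shear: A_gv = 2700, A_nv = 1740, A_nt = 780 mm²; R_n = min(0.6F_uA_nv, 0.6F_yA_gv) + U_bs·F_u·A_nt = 820.8 kN → 616 kN.
Bolt shear governs: 403 kN.

403 kN (bolt shear governs)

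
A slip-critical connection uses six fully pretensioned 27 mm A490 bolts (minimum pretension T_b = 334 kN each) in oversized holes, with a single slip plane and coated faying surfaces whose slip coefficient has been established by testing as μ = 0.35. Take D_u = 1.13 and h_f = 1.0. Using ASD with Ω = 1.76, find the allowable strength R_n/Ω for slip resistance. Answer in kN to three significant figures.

450 kN

R_n = μ · D_u · h_f · T_b · n_s · n_b = 0.35 × 1.13 × 1.0 × 334 × 1 × 6 = 792.6 kN.
Allowable strength R_n/Ω = 792.6 / 1.76 = 450 kN.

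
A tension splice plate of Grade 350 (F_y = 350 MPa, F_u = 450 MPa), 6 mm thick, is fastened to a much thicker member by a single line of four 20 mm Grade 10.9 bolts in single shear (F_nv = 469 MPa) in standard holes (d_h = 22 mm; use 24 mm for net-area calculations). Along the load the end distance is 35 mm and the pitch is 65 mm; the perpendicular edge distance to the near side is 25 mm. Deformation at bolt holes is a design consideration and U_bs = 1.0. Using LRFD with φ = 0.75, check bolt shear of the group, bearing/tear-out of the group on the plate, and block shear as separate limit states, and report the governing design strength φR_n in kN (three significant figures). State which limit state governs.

Bolt shear: A_b = π·20²/4 = 314.2 mm²; R_n = 469 × 314.2 × 4 × 1 / 1000 = 589.4 kN → 0.75 × 589.4 = 442 kN.
Bearing: edge l_c = 24, r_n = 77.76 kN; interior l_c = 43, r_n = 129.6 kN; R_n = 77.76 + 3·129.6 = 466.6 kN → 350 kN.
Block shear: A_gv = 1380, A_nv = 876, A_nt = 78 mm²; R_n = min(0.6F_uA_nv, 0.6F_yA_gv) + U_bs·F_u·A_nt = 271.6 kN → 204 kN.
Block shear governs: 204 kN.

204 kN (block shear governs)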